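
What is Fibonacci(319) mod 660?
1

Matrix identity: Q^n = [[F_(n+1), F_n], [F_n, F_(n-1)]] with Q = [[1,1],[1,0]].
n = 319 = 100111111₂. Square-and-multiply, entries mod 660:
Q^1 = [[1,1],[1,0]]
Q^2 = (Q^1)² = [[2,1],[1,1]]
Q^4 = (Q^2)² = [[5,3],[3,2]]
Q^9 = (Q^4)²·Q = [[55,34],[34,21]]
Q^19 = (Q^9)²·Q = [[165,221],[221,604]]
Q^39 = (Q^19)²·Q = [[495,166],[166,329]]
Q^79 = (Q^39)²·Q = [[165,1],[1,164]]
Q^159 = (Q^79)²·Q = [[495,166],[166,329]]
Q^319 = (Q^159)²·Q = [[165,1],[1,164]]
F_319 mod 660 = Q^319[0][1] = 1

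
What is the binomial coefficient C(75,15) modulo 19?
18

Using Lucas' theorem:
Write n=75 and k=15 in base 19:
n in base 19: [3, 18]
k in base 19: [0, 15]
C(75,15) mod 19 = ∏ C(n_i, k_i) mod 19
Digit binomials (mod 19): C(3,0) = 1; C(18,15) = 816 ≡ 18
Product: 1 × 18 = 18 ≡ 18 (mod 19)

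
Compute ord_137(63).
34

137 is prime, so ord(63) divides φ(137) = 136.
Divisors of 136: 1, 2, 4, 8, 17, 34, 68, 136.
Repeated squaring: 63^1 ≡ 63, 63^2 ≡ 133, 63^4 ≡ 16, 63^8 ≡ 119, 63^16 ≡ 50, 63^32 ≡ 34, 63^64 ≡ 60, 63^128 ≡ 38 (mod 137).
Test 63^d mod 137 for each divisor d in increasing order:
63^1 ≡ 63
63^2 ≡ 133
63^4 ≡ 16
63^8 ≡ 119
63^17 = 63^16·63^1 ≡ 136
63^34 = 63^32·63^2 ≡ 1  ← first divisor giving 1
The order is 34.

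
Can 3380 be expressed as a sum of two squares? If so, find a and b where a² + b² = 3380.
4² + 58² (a=4, b=58)

Factorization: 3380 = 2^2 × 5 × 13^2
By Fermat: n is sum of two squares iff every prime p ≡ 3 (mod 4) appears to even power.
All primes ≡ 3 (mod 4) appear to even power.
Search a = 0, 1, 2, … for 3380 - a² a perfect square: first hit at a = 4: 3380 - 16 = 3364 = 58².
3380 = 4² + 58² = 16 + 3364 ✓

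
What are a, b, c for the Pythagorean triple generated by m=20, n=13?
(231, 520, 569)

Euclid's formula: a = m² - n², b = 2mn, c = m² + n²
m = 20, n = 13
a = 20² - 13² = 400 - 169 = 231
b = 2 × 20 × 13 = 520
c = 20² + 13² = 400 + 169 = 569
Verification: 231² + 520² = 53361 + 270400 = 323761 = 569² ✓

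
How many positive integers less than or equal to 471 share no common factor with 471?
312

471 = 3 × 157
φ(n) = n × ∏(1 - 1/p) for each prime p dividing n
φ(471) = 471 × (1 - 1/3) × (1 - 1/157) = 312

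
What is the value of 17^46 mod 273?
256

Repeated squaring. Binary of 46 = 101110.
17^1 ≡ 17 (mod 273); 17^2 ≡ 16 (mod 273); 17^4 ≡ 256 (mod 273); 17^8 ≡ 16 (mod 273); 17^16 ≡ 256 (mod 273); 17^32 ≡ 16 (mod 273)
17^46 = 17^2 × 17^4 × 17^8 × 17^32 ≡ 256 (mod 273)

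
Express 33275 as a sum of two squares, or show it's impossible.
Not possible

Factorization: 33275 = 5^2 × 11^3
By Fermat: n is sum of two squares iff every prime p ≡ 3 (mod 4) appears to even power.
Prime(s) ≡ 3 (mod 4) with odd exponent: [(11, 3)]
Therefore 33275 cannot be expressed as a² + b².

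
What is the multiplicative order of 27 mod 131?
65

131 is prime, so ord(27) divides φ(131) = 130.
Divisors of 130: 1, 2, 5, 10, 13, 26, 65, 130.
Repeated squaring: 27^1 ≡ 27, 27^2 ≡ 74, 27^4 ≡ 105, 27^8 ≡ 21, 27^16 ≡ 48, 27^32 ≡ 77, 27^64 ≡ 34, 27^128 ≡ 108 (mod 131).
Test 27^d mod 131 for each divisor d in increasing order:
27^1 ≡ 27
27^2 ≡ 74
27^5 = 27^4·27^1 ≡ 84
27^10 = 27^8·27^2 ≡ 113
27^13 = 27^8·27^4·27^1 ≡ 61
27^26 = 27^16·27^8·27^2 ≡ 53
27^65 = 27^64·27^1 ≡ 1  ← first divisor giving 1
The order is 65.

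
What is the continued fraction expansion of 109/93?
[1; 5, 1, 4, 3]

Euclidean algorithm steps:
109 = 1 × 93 + 16
93 = 5 × 16 + 13
16 = 1 × 13 + 3
13 = 4 × 3 + 1
3 = 3 × 1 + 0
Continued fraction: [1; 5, 1, 4, 3]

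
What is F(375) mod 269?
221

Matrix identity: Q^n = [[F_(n+1), F_n], [F_n, F_(n-1)]] with Q = [[1,1],[1,0]].
n = 375 = 101110111₂. Square-and-multiply, entries mod 269:
Q^1 = [[1,1],[1,0]]
Q^2 = (Q^1)² = [[2,1],[1,1]]
Q^5 = (Q^2)²·Q = [[8,5],[5,3]]
Q^11 = (Q^5)²·Q = [[144,89],[89,55]]
Q^23 = (Q^11)²·Q = [[100,143],[143,226]]
Q^46 = (Q^23)² = [[52,81],[81,240]]
Q^93 = (Q^46)²·Q = [[99,119],[119,249]]
Q^187 = (Q^93)²·Q = [[7,21],[21,255]]
Q^375 = (Q^187)²·Q = [[74,221],[221,122]]
F_375 mod 269 = Q^375[0][1] = 221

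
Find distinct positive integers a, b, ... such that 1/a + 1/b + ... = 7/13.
1/2 + 1/26

Greedy algorithm:
7/13: ceiling(13/7) = 2, use 1/2
1/26: ceiling(26/1) = 26, use 1/26
Result: 7/13 = 1/2 + 1/26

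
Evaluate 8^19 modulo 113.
2

Repeated squaring. Binary of 19 = 10011.
8^1 ≡ 8 (mod 113); 8^2 ≡ 64 (mod 113); 8^4 ≡ 28 (mod 113); 8^8 ≡ 106 (mod 113); 8^16 ≡ 49 (mod 113)
8^19 = 8^1 × 8^2 × 8^16 ≡ 2 (mod 113)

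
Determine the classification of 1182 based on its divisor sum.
abundant

Proper divisors of 1182: sum = 1 + 2 + 3 + 6 + 197 + 394 + 591 = 1194
Since 1194 > 1182, 1182 is abundant.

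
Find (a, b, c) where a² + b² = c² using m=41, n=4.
(1665, 328, 1697)

Euclid's formula: a = m² - n², b = 2mn, c = m² + n²
m = 41, n = 4
a = 41² - 4² = 1681 - 16 = 1665
b = 2 × 41 × 4 = 328
c = 41² + 4² = 1681 + 16 = 1697
Verification: 1665² + 328² = 2772225 + 107584 = 2879809 = 1697² ✓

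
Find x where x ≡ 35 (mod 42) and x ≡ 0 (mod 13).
455

Using Chinese Remainder Theorem:
M = 42 × 13 = 546
M1 = 13, M2 = 42
y1 = 13^(-1) mod 42 = 13
y2 = 42^(-1) mod 13 = 9
x = (35×13×13 + 0×42×9) mod 546 = 455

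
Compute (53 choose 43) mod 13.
0

Using Lucas' theorem:
Write n=53 and k=43 in base 13:
n in base 13: [4, 1]
k in base 13: [3, 4]
C(53,43) mod 13 = ∏ C(n_i, k_i) mod 13
Digit binomials (mod 13): C(4,3) = 4; C(1,4) = 0 (k_i > n_i)
Product: 4 × 0 = 0 ≡ 0 (mod 13)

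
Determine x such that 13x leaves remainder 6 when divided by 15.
x ≡ 12 (mod 15)

gcd(13, 15) = 1, which divides 6, so solutions exist.
Find 13^(-1) mod 15 by the extended Euclidean algorithm:
15 = 1 × 13 + 2  ⟹  2 = (1)·15 + (-1)·13
13 = 6 × 2 + 1  ⟹  1 = (-6)·15 + (7)·13
So (7)·13 ≡ 1 (mod 15), i.e. 13^(-1) ≡ 7 (mod 15).
x ≡ 7 × 6 = 42 ≡ 12 (mod 15).
Check: 13 × 12 = 156 ≡ 6 (mod 15).
Unique solution: x ≡ 12 (mod 15)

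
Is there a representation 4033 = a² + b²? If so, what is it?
8² + 63² (a=8, b=63)

Factorization: 4033 = 37 × 109
By Fermat: n is sum of two squares iff every prime p ≡ 3 (mod 4) appears to even power.
All primes ≡ 3 (mod 4) appear to even power.
Search a = 0, 1, 2, … for 4033 - a² a perfect square: first hit at a = 8: 4033 - 64 = 3969 = 63².
4033 = 8² + 63² = 64 + 3969 ✓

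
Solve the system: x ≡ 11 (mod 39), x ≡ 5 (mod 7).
89

Using Chinese Remainder Theorem:
M = 39 × 7 = 273
M1 = 7, M2 = 39
y1 = 7^(-1) mod 39 = 28
y2 = 39^(-1) mod 7 = 2
x = (11×7×28 + 5×39×2) mod 273 = 89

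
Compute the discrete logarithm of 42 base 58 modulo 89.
6

Baby-step giant-step with step n = ⌈√89⌉ = 10.
Baby steps 58^j mod 89 (j:value) for j=0..9: 0:1, 1:58, 2:71, 3:24, 4:57, 5:13, 6:42, 7:33, 8:45, 9:29.
h = 42 is already in the table at j=6, so x = 6.
Check: 58^6 ≡ 42 (mod 89).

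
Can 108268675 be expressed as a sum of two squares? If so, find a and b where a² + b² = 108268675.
Not possible

Factorization: 108268675 = 5^2 × 163^3
By Fermat: n is sum of two squares iff every prime p ≡ 3 (mod 4) appears to even power.
Prime(s) ≡ 3 (mod 4) with odd exponent: [(163, 3)]
Therefore 108268675 cannot be expressed as a² + b².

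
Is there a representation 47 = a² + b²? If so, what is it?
Not possible

Factorization: 47 = 47
By Fermat: n is sum of two squares iff every prime p ≡ 3 (mod 4) appears to even power.
Prime(s) ≡ 3 (mod 4) with odd exponent: [(47, 1)]
Therefore 47 cannot be expressed as a² + b².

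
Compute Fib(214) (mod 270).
107

Matrix identity: Q^n = [[F_(n+1), F_n], [F_n, F_(n-1)]] with Q = [[1,1],[1,0]].
n = 214 = 11010110₂. Square-and-multiply, entries mod 270:
Q^1 = [[1,1],[1,0]]
Q^3 = (Q^1)²·Q = [[3,2],[2,1]]
Q^6 = (Q^3)² = [[13,8],[8,5]]
Q^13 = (Q^6)²·Q = [[107,233],[233,144]]
Q^26 = (Q^13)² = [[128,163],[163,235]]
Q^53 = (Q^26)²·Q = [[62,23],[23,39]]
Q^107 = (Q^53)²·Q = [[216,53],[53,163]]
Q^214 = (Q^107)² = [[55,107],[107,218]]
F_214 mod 270 = Q^214[0][1] = 107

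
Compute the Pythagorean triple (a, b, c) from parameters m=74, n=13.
(5307, 1924, 5645)

Euclid's formula: a = m² - n², b = 2mn, c = m² + n²
m = 74, n = 13
a = 74² - 13² = 5476 - 169 = 5307
b = 2 × 74 × 13 = 1924
c = 74² + 13² = 5476 + 169 = 5645
Verification: 5307² + 1924² = 28164249 + 3701776 = 31866025 = 5645² ✓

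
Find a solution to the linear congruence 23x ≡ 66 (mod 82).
x ≡ 10 (mod 82)

gcd(23, 82) = 1, which divides 66, so solutions exist.
Find 23^(-1) mod 82 by the extended Euclidean algorithm:
82 = 3 × 23 + 13  ⟹  13 = (1)·82 + (-3)·23
23 = 1 × 13 + 10  ⟹  10 = (-1)·82 + (4)·23
13 = 1 × 10 + 3  ⟹  3 = (2)·82 + (-7)·23
10 = 3 × 3 + 1  ⟹  1 = (-7)·82 + (25)·23
So (25)·23 ≡ 1 (mod 82), i.e. 23^(-1) ≡ 25 (mod 82).
x ≡ 25 × 66 = 1650 ≡ 10 (mod 82).
Check: 23 × 10 = 230 ≡ 66 (mod 82).
Unique solution: x ≡ 10 (mod 82)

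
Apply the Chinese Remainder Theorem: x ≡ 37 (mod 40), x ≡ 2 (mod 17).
597

Using Chinese Remainder Theorem:
M = 40 × 17 = 680
M1 = 17, M2 = 40
y1 = 17^(-1) mod 40 = 33
y2 = 40^(-1) mod 17 = 3
x = (37×17×33 + 2×40×3) mod 680 = 597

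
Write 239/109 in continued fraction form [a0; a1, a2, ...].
[2; 5, 5, 4]

Euclidean algorithm steps:
239 = 2 × 109 + 21
109 = 5 × 21 + 4
21 = 5 × 4 + 1
4 = 4 × 1 + 0
Continued fraction: [2; 5, 5, 4]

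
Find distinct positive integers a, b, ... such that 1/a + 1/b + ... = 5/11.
1/3 + 1/9 + 1/99

Greedy algorithm:
5/11: ceiling(11/5) = 3, use 1/3
4/33: ceiling(33/4) = 9, use 1/9
1/99: ceiling(99/1) = 99, use 1/99
Result: 5/11 = 1/3 + 1/9 + 1/99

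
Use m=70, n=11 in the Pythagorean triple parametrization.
(4779, 1540, 5021)

Euclid's formula: a = m² - n², b = 2mn, c = m² + n²
m = 70, n = 11
a = 70² - 11² = 4900 - 121 = 4779
b = 2 × 70 × 11 = 1540
c = 70² + 11² = 4900 + 121 = 5021
Verification: 4779² + 1540² = 22838841 + 2371600 = 25210441 = 5021² ✓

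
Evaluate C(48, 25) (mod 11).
2

Using Lucas' theorem:
Write n=48 and k=25 in base 11:
n in base 11: [4, 4]
k in base 11: [2, 3]
C(48,25) mod 11 = ∏ C(n_i, k_i) mod 11
Digit binomials (mod 11): C(4,2) = 6; C(4,3) = 4
Product: 6 × 4 = 24 ≡ 2 (mod 11)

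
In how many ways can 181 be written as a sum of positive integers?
749474411781

p(n) counts ways to write n as a sum of positive integers (order ignored).
Euler's pentagonal recurrence: p(k) = p(k-1) + p(k-2) - p(k-5) - p(k-7) + p(k-12) + p(k-15) - ... (offsets j(3j∓1)/2, signs ++--, p(0)=1, p(<0)=0).
DP table for k = 0..180: p(0)=1, p(1)=1, p(2)=2, p(3)=3, p(4)=5, p(5)=7, p(6)=11, p(7)=15, p(8)=22, p(9)=30, p(10)=42, p(11)=56, p(12)=77, p(13)=101, p(14)=135, p(15)=176, p(16)=231, p(17)=297, p(18)=385, p(19)=490, p(20)=627, p(21)=792, p(22)=1002, p(23)=1255, p(24)=1575, p(25)=1958, p(26)=2436, p(27)=3010, p(28)=3718, p(29)=4565, p(30)=5604, p(31)=6842, p(32)=8349, p(33)=10143, p(34)=12310, p(35)=14883, p(36)=17977, p(37)=21637, p(38)=26015, p(39)=31185, p(40)=37338, p(41)=44583, p(42)=53174, p(43)=63261, p(44)=75175, p(45)=89134, p(46)=105558, p(47)=124754, p(48)=147273, p(49)=173525, p(50)=204226, p(51)=239943, p(52)=281589, p(53)=329931, p(54)=386155, p(55)=451276, p(56)=526823, p(57)=614154, p(58)=715220, p(59)=831820, p(60)=966467, p(61)=1121505, p(62)=1300156, p(63)=1505499, p(64)=1741630, p(65)=2012558, p(66)=2323520, p(67)=2679689, p(68)=3087735, p(69)=3554345, p(70)=4087968, p(71)=4697205, p(72)=5392783, p(73)=6185689, p(74)=7089500, p(75)=8118264, p(76)=9289091, p(77)=10619863, p(78)=12132164, p(79)=13848650, p(80)=15796476, p(81)=18004327, p(82)=20506255, p(83)=23338469, p(84)=26543660, p(85)=30167357, p(86)=34262962, p(87)=38887673, p(88)=44108109, p(89)=49995925, p(90)=56634173, p(91)=64112359, p(92)=72533807, p(93)=82010177, p(94)=92669720, p(95)=104651419, p(96)=118114304, p(97)=133230930, p(98)=150198136, p(99)=169229875, p(100)=190569292, p(101)=214481126, p(102)=241265379, p(103)=271248950, p(104)=304801365, p(105)=342325709, p(106)=384276336, p(107)=431149389, p(108)=483502844, p(109)=541946240, p(110)=607163746, p(111)=679903203, p(112)=761002156, p(113)=851376628, p(114)=952050665, p(115)=1064144451, p(116)=1188908248, p(117)=1327710076, p(118)=1482074143, p(119)=1653668665, p(120)=1844349560, p(121)=2056148051, p(122)=2291320912, p(123)=2552338241, p(124)=2841940500, p(125)=3163127352, p(126)=3519222692, p(127)=3913864295, p(128)=4351078600, p(129)=4835271870, p(130)=5371315400, p(131)=5964539504, p(132)=6620830889, p(133)=7346629512, p(134)=8149040695, p(135)=9035836076, p(136)=10015581680, p(137)=11097645016, p(138)=12292341831, p(139)=13610949895, p(140)=15065878135, p(141)=16670689208, p(142)=18440293320, p(143)=20390982757, p(144)=22540654445, p(145)=24908858009, p(146)=27517052599, p(147)=30388671978, p(148)=33549419497, p(149)=37027355200, p(150)=40853235313, p(151)=45060624582, p(152)=49686288421, p(153)=54770336324, p(154)=60356673280, p(155)=66493182097, p(156)=73232243759, p(157)=80630964769, p(158)=88751778802, p(159)=97662728555, p(160)=107438159466, p(161)=118159068427, p(162)=129913904637, p(163)=142798995930, p(164)=156919475295, p(165)=172389800255, p(166)=189334822579, p(167)=207890420102, p(168)=228204732751, p(169)=250438925115, p(170)=274768617130, p(171)=301384802048, p(172)=330495499613, p(173)=362326859895, p(174)=397125074750, p(175)=435157697830, p(176)=476715857290, p(177)=522115831195, p(178)=571701605655, p(179)=625846753120, p(180)=684957390936.
Final step: p(181) = p(180) + p(179) - p(176) - p(174) + p(169) + p(166) - p(159) - p(155) + p(146) + p(141) - p(130) - p(124) + p(111) + p(104) - p(89) - p(81) + p(64) + p(55) - p(36) - p(26) + p(5)
= 684957390936 + 625846753120 - 476715857290 - 397125074750 + 250438925115 + 189334822579 - 97662728555 - 66493182097 + 27517052599 + 16670689208 - 5371315400 - 2841940500 + 679903203 + 304801365 - 49995925 - 18004327 + 1741630 + 451276 - 17977 - 2436 + 7
= 749474411781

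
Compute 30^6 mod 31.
1

Repeated squaring. Binary of 6 = 110.
30^1 ≡ 30 (mod 31); 30^2 ≡ 1 (mod 31); 30^4 ≡ 1 (mod 31)
30^6 = 30^2 × 30^4 ≡ 1 (mod 31)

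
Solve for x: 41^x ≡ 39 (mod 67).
26

Baby-step giant-step with step n = ⌈√67⌉ = 9.
Baby steps 41^j mod 67 (j:value) for j=0..8: 0:1, 1:41, 2:6, 3:45, 4:36, 5:2, 6:15, 7:12, 8:23.
Giant-step multiplier: 41^(-9) ≡ 41^(66-9) = 41^57 ≡ 27 (mod 67).
Giant steps γ_i = 39·27^i mod 67: γ_0=39, γ_1=48, γ_2=23 (in table at j=8).
x = i·n + j = 2·9 + 8 = 26.
Check: 41^26 ≡ 39 (mod 67).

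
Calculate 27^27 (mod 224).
195

Repeated squaring. Binary of 27 = 11011.
27^1 ≡ 27 (mod 224); 27^2 ≡ 57 (mod 224); 27^4 ≡ 113 (mod 224); 27^8 ≡ 1 (mod 224); 27^16 ≡ 1 (mod 224)
27^27 = 27^1 × 27^2 × 27^8 × 27^16 ≡ 195 (mod 224)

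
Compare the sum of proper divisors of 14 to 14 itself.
deficient

Proper divisors of 14: sum = 1 + 2 + 7 = 10
Since 10 < 14, 14 is deficient.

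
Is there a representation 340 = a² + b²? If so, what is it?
4² + 18² (a=4, b=18)

Factorization: 340 = 2^2 × 5 × 17
By Fermat: n is sum of two squares iff every prime p ≡ 3 (mod 4) appears to even power.
All primes ≡ 3 (mod 4) appear to even power.
Search a = 0, 1, 2, … for 340 - a² a perfect square: first hit at a = 4: 340 - 16 = 324 = 18².
340 = 4² + 18² = 16 + 324 ✓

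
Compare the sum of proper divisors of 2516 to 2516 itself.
deficient

Proper divisors of 2516: sum = 1 + 2 + 4 + 17 + 34 + 37 + 68 + 74 + 148 + 629 + 1258 = 2272
Since 2272 < 2516, 2516 is deficient.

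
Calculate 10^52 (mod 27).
10

Repeated squaring. Binary of 52 = 110100.
10^1 ≡ 10 (mod 27); 10^2 ≡ 19 (mod 27); 10^4 ≡ 10 (mod 27); 10^8 ≡ 19 (mod 27); 10^16 ≡ 10 (mod 27); 10^32 ≡ 19 (mod 27)
10^52 = 10^4 × 10^16 × 10^32 ≡ 10 (mod 27)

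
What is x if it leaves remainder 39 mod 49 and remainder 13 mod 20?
333

Using Chinese Remainder Theorem:
M = 49 × 20 = 980
M1 = 20, M2 = 49
y1 = 20^(-1) mod 49 = 27
y2 = 49^(-1) mod 20 = 9
x = (39×20×27 + 13×49×9) mod 980 = 333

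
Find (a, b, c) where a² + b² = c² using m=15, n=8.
(161, 240, 289)

Euclid's formula: a = m² - n², b = 2mn, c = m² + n²
m = 15, n = 8
a = 15² - 8² = 225 - 64 = 161
b = 2 × 15 × 8 = 240
c = 15² + 8² = 225 + 64 = 289
Verification: 161² + 240² = 25921 + 57600 = 83521 = 289² ✓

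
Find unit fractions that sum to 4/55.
1/14 + 1/770

Greedy algorithm:
4/55: ceiling(55/4) = 14, use 1/14
1/770: ceiling(770/1) = 770, use 1/770
Result: 4/55 = 1/14 + 1/770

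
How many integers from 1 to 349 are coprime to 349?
348

349 = 349
φ(n) = n × ∏(1 - 1/p) for each prime p dividing n
φ(349) = 349 × (1 - 1/349) = 348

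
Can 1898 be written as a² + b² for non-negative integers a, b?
7² + 43² (a=7, b=43)

Factorization: 1898 = 2 × 13 × 73
By Fermat: n is sum of two squares iff every prime p ≡ 3 (mod 4) appears to even power.
All primes ≡ 3 (mod 4) appear to even power.
Search a = 0, 1, 2, … for 1898 - a² a perfect square: first hit at a = 7: 1898 - 49 = 1849 = 43².
1898 = 7² + 43² = 49 + 1849 ✓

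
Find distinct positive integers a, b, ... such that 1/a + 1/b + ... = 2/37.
1/19 + 1/703

Greedy algorithm:
2/37: ceiling(37/2) = 19, use 1/19
1/703: ceiling(703/1) = 703, use 1/703
Result: 2/37 = 1/19 + 1/703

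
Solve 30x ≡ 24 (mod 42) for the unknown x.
x ≡ 5 (mod 7)

gcd(30, 42) = 6, which divides 24, so solutions exist.
Divide through by 6: 5x ≡ 4 (mod 7).
Find 5^(-1) mod 7 by the extended Euclidean algorithm:
7 = 1 × 5 + 2  ⟹  2 = (1)·7 + (-1)·5
5 = 2 × 2 + 1  ⟹  1 = (-2)·7 + (3)·5
So (3)·5 ≡ 1 (mod 7), i.e. 5^(-1) ≡ 3 (mod 7).
x ≡ 3 × 4 = 12 ≡ 5 (mod 7).
Check: 30 × 5 = 150 ≡ 24 (mod 42).
x ≡ 5 (mod 7), giving 6 solutions mod 42.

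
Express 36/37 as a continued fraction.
[0; 1, 36]

Euclidean algorithm steps:
36 = 0 × 37 + 36
37 = 1 × 36 + 1
36 = 36 × 1 + 0
Continued fraction: [0; 1, 36]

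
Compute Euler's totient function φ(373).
372

373 = 373
φ(n) = n × ∏(1 - 1/p) for each prime p dividing n
φ(373) = 373 × (1 - 1/373) = 372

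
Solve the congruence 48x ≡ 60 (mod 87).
x ≡ 23 (mod 29)

gcd(48, 87) = 3, which divides 60, so solutions exist.
Divide through by 3: 16x ≡ 20 (mod 29).
Find 16^(-1) mod 29 by the extended Euclidean algorithm:
29 = 1 × 16 + 13  ⟹  13 = (1)·29 + (-1)·16
16 = 1 × 13 + 3  ⟹  3 = (-1)·29 + (2)·16
13 = 4 × 3 + 1  ⟹  1 = (5)·29 + (-9)·16
So (-9)·16 ≡ 1 (mod 29), i.e. 16^(-1) ≡ -9 ≡ 20 (mod 29).
x ≡ 20 × 20 = 400 ≡ 23 (mod 29).
Check: 48 × 23 = 1104 ≡ 60 (mod 87).
x ≡ 23 (mod 29), giving 3 solutions mod 87.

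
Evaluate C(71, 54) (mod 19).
0

Using Lucas' theorem:
Write n=71 and k=54 in base 19:
n in base 19: [3, 14]
k in base 19: [2, 16]
C(71,54) mod 19 = ∏ C(n_i, k_i) mod 19
Digit binomials (mod 19): C(3,2) = 3; C(14,16) = 0 (k_i > n_i)
Product: 3 × 0 = 0 ≡ 0 (mod 19)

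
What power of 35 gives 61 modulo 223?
197

Baby-step giant-step with step n = ⌈√223⌉ = 15.
Baby steps 35^j mod 223 (j:value) for j=0..14: 0:1, 1:35, 2:110, 3:59, 4:58, 5:23, 6:136, 7:77, 8:19, 9:219, 10:83, 11:6, 12:210, 13:214, 14:131.
Giant-step multiplier: 35^(-15) ≡ 35^(222-15) = 35^207 ≡ 157 (mod 223).
Giant steps γ_i = 61·157^i mod 223: γ_0=61, γ_1=211, γ_2=123, γ_3=133, γ_4=142, γ_5=217, γ_6=173, γ_7=178, γ_8=71, γ_9=220, γ_10=198, γ_11=89, γ_12=147, γ_13=110 (in table at j=2).
x = i·n + j = 13·15 + 2 = 197.
Check: 35^197 ≡ 61 (mod 223).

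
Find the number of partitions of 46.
105558

p(n) counts ways to write n as a sum of positive integers (order ignored).
Euler's pentagonal recurrence: p(k) = p(k-1) + p(k-2) - p(k-5) - p(k-7) + p(k-12) + p(k-15) - ... (offsets j(3j∓1)/2, signs ++--, p(0)=1, p(<0)=0).
DP table for k = 0..45: p(0)=1, p(1)=1, p(2)=2, p(3)=3, p(4)=5, p(5)=7, p(6)=11, p(7)=15, p(8)=22, p(9)=30, p(10)=42, p(11)=56, p(12)=77, p(13)=101, p(14)=135, p(15)=176, p(16)=231, p(17)=297, p(18)=385, p(19)=490, p(20)=627, p(21)=792, p(22)=1002, p(23)=1255, p(24)=1575, p(25)=1958, p(26)=2436, p(27)=3010, p(28)=3718, p(29)=4565, p(30)=5604, p(31)=6842, p(32)=8349, p(33)=10143, p(34)=12310, p(35)=14883, p(36)=17977, p(37)=21637, p(38)=26015, p(39)=31185, p(40)=37338, p(41)=44583, p(42)=53174, p(43)=63261, p(44)=75175, p(45)=89134.
Final step: p(46) = p(45) + p(44) - p(41) - p(39) + p(34) + p(31) - p(24) - p(20) + p(11) + p(6)
= 89134 + 75175 - 44583 - 31185 + 12310 + 6842 - 1575 - 627 + 56 + 11
= 105558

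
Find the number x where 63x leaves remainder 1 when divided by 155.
32

gcd(63, 155) = 1, so the inverse exists.
Extended Euclidean algorithm on (155, 63):
155 = 2 × 63 + 29  ⟹  29 = (1)·155 + (-2)·63
63 = 2 × 29 + 5  ⟹  5 = (-2)·155 + (5)·63
29 = 5 × 5 + 4  ⟹  4 = (11)·155 + (-27)·63
5 = 1 × 4 + 1  ⟹  1 = (-13)·155 + (32)·63
So (32)·63 ≡ 1 (mod 155), i.e. 63^(-1) ≡ 32 (mod 155).
Check: 63 × 32 = 2016 ≡ 1 (mod 155)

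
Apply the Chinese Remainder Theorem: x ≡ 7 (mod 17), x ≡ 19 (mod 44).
415

Using Chinese Remainder Theorem:
M = 17 × 44 = 748
M1 = 44, M2 = 17
y1 = 44^(-1) mod 17 = 12
y2 = 17^(-1) mod 44 = 13
x = (7×44×12 + 19×17×13) mod 748 = 415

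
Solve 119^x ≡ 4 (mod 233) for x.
24

Baby-step giant-step with step n = ⌈√233⌉ = 16.
Baby steps 119^j mod 233 (j:value) for j=0..15: 0:1, 1:119, 2:181, 3:103, 4:141, 5:3, 6:124, 7:77, 8:76, 9:190, 10:9, 11:139, 12:231, 13:228, 14:104, 15:27.
Giant-step multiplier: 119^(-16) ≡ 119^(232-16) = 119^216 ≡ 19 (mod 233).
Giant steps γ_i = 4·19^i mod 233: γ_0=4, γ_1=76 (in table at j=8).
x = i·n + j = 1·16 + 8 = 24.
Check: 119^24 ≡ 4 (mod 233).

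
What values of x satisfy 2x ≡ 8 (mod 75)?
x ≡ 4 (mod 75)

gcd(2, 75) = 1, which divides 8, so solutions exist.
Find 2^(-1) mod 75 by the extended Euclidean algorithm:
75 = 37 × 2 + 1  ⟹  1 = (1)·75 + (-37)·2
So (-37)·2 ≡ 1 (mod 75), i.e. 2^(-1) ≡ -37 ≡ 38 (mod 75).
x ≡ 38 × 8 = 304 ≡ 4 (mod 75).
Check: 2 × 4 = 8 ≡ 8 (mod 75).
Unique solution: x ≡ 4 (mod 75)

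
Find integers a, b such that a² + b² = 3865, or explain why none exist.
12² + 61² (a=12, b=61)

Factorization: 3865 = 5 × 773
By Fermat: n is sum of two squares iff every prime p ≡ 3 (mod 4) appears to even power.
All primes ≡ 3 (mod 4) appear to even power.
Search a = 0, 1, 2, … for 3865 - a² a perfect square: first hit at a = 12: 3865 - 144 = 3721 = 61².
3865 = 12² + 61² = 144 + 3721 ✓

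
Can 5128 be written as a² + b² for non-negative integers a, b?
42² + 58² (a=42, b=58)

Factorization: 5128 = 2^3 × 641
By Fermat: n is sum of two squares iff every prime p ≡ 3 (mod 4) appears to even power.
All primes ≡ 3 (mod 4) appear to even power.
Search a = 0, 1, 2, … for 5128 - a² a perfect square: first hit at a = 42: 5128 - 1764 = 3364 = 58².
5128 = 42² + 58² = 1764 + 3364 ✓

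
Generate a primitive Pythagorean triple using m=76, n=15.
(5551, 2280, 6001)

Euclid's formula: a = m² - n², b = 2mn, c = m² + n²
m = 76, n = 15
a = 76² - 15² = 5776 - 225 = 5551
b = 2 × 76 × 15 = 2280
c = 76² + 15² = 5776 + 225 = 6001
Verification: 5551² + 2280² = 30813601 + 5198400 = 36012001 = 6001² ✓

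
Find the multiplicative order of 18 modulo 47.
23

47 is prime, so ord(18) divides φ(47) = 46.
Divisors of 46: 1, 2, 23, 46.
Repeated squaring: 18^1 ≡ 18, 18^2 ≡ 42, 18^4 ≡ 25, 18^8 ≡ 14, 18^16 ≡ 8, 18^32 ≡ 17 (mod 47).
Test 18^d mod 47 for each divisor d in increasing order:
18^1 ≡ 18
18^2 ≡ 42
18^23 = 18^16·18^4·18^2·18^1 ≡ 1  ← first divisor giving 1
The order is 23.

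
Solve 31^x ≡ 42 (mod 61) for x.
4

Baby-step giant-step with step n = ⌈√61⌉ = 8.
Baby steps 31^j mod 61 (j:value) for j=0..7: 0:1, 1:31, 2:46, 3:23, 4:42, 5:21, 6:41, 7:51.
h = 42 is already in the table at j=4, so x = 4.
Check: 31^4 ≡ 42 (mod 61).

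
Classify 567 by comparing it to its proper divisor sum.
deficient

Proper divisors of 567: sum = 1 + 3 + 7 + 9 + 21 + 27 + 63 + 81 + 189 = 401
Since 401 < 567, 567 is deficient.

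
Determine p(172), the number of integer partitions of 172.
330495499613

p(n) counts ways to write n as a sum of positive integers (order ignored).
Euler's pentagonal recurrence: p(k) = p(k-1) + p(k-2) - p(k-5) - p(k-7) + p(k-12) + p(k-15) - ... (offsets j(3j∓1)/2, signs ++--, p(0)=1, p(<0)=0).
DP table for k = 0..171: p(0)=1, p(1)=1, p(2)=2, p(3)=3, p(4)=5, p(5)=7, p(6)=11, p(7)=15, p(8)=22, p(9)=30, p(10)=42, p(11)=56, p(12)=77, p(13)=101, p(14)=135, p(15)=176, p(16)=231, p(17)=297, p(18)=385, p(19)=490, p(20)=627, p(21)=792, p(22)=1002, p(23)=1255, p(24)=1575, p(25)=1958, p(26)=2436, p(27)=3010, p(28)=3718, p(29)=4565, p(30)=5604, p(31)=6842, p(32)=8349, p(33)=10143, p(34)=12310, p(35)=14883, p(36)=17977, p(37)=21637, p(38)=26015, p(39)=31185, p(40)=37338, p(41)=44583, p(42)=53174, p(43)=63261, p(44)=75175, p(45)=89134, p(46)=105558, p(47)=124754, p(48)=147273, p(49)=173525, p(50)=204226, p(51)=239943, p(52)=281589, p(53)=329931, p(54)=386155, p(55)=451276, p(56)=526823, p(57)=614154, p(58)=715220, p(59)=831820, p(60)=966467, p(61)=1121505, p(62)=1300156, p(63)=1505499, p(64)=1741630, p(65)=2012558, p(66)=2323520, p(67)=2679689, p(68)=3087735, p(69)=3554345, p(70)=4087968, p(71)=4697205, p(72)=5392783, p(73)=6185689, p(74)=7089500, p(75)=8118264, p(76)=9289091, p(77)=10619863, p(78)=12132164, p(79)=13848650, p(80)=15796476, p(81)=18004327, p(82)=20506255, p(83)=23338469, p(84)=26543660, p(85)=30167357, p(86)=34262962, p(87)=38887673, p(88)=44108109, p(89)=49995925, p(90)=56634173, p(91)=64112359, p(92)=72533807, p(93)=82010177, p(94)=92669720, p(95)=104651419, p(96)=118114304, p(97)=133230930, p(98)=150198136, p(99)=169229875, p(100)=190569292, p(101)=214481126, p(102)=241265379, p(103)=271248950, p(104)=304801365, p(105)=342325709, p(106)=384276336, p(107)=431149389, p(108)=483502844, p(109)=541946240, p(110)=607163746, p(111)=679903203, p(112)=761002156, p(113)=851376628, p(114)=952050665, p(115)=1064144451, p(116)=1188908248, p(117)=1327710076, p(118)=1482074143, p(119)=1653668665, p(120)=1844349560, p(121)=2056148051, p(122)=2291320912, p(123)=2552338241, p(124)=2841940500, p(125)=3163127352, p(126)=3519222692, p(127)=3913864295, p(128)=4351078600, p(129)=4835271870, p(130)=5371315400, p(131)=5964539504, p(132)=6620830889, p(133)=7346629512, p(134)=8149040695, p(135)=9035836076, p(136)=10015581680, p(137)=11097645016, p(138)=12292341831, p(139)=13610949895, p(140)=15065878135, p(141)=16670689208, p(142)=18440293320, p(143)=20390982757, p(144)=22540654445, p(145)=24908858009, p(146)=27517052599, p(147)=30388671978, p(148)=33549419497, p(149)=37027355200, p(150)=40853235313, p(151)=45060624582, p(152)=49686288421, p(153)=54770336324, p(154)=60356673280, p(155)=66493182097, p(156)=73232243759, p(157)=80630964769, p(158)=88751778802, p(159)=97662728555, p(160)=107438159466, p(161)=118159068427, p(162)=129913904637, p(163)=142798995930, p(164)=156919475295, p(165)=172389800255, p(166)=189334822579, p(167)=207890420102, p(168)=228204732751, p(169)=250438925115, p(170)=274768617130, p(171)=301384802048.
Final step: p(172) = p(171) + p(170) - p(167) - p(165) + p(160) + p(157) - p(150) - p(146) + p(137) + p(132) - p(121) - p(115) + p(102) + p(95) - p(80) - p(72) + p(55) + p(46) - p(27) - p(17)
= 301384802048 + 274768617130 - 207890420102 - 172389800255 + 107438159466 + 80630964769 - 40853235313 - 27517052599 + 11097645016 + 6620830889 - 2056148051 - 1064144451 + 241265379 + 104651419 - 15796476 - 5392783 + 451276 + 105558 - 3010 - 297
= 330495499613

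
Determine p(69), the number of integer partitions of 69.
3554345

p(n) counts ways to write n as a sum of positive integers (order ignored).
Euler's pentagonal recurrence: p(k) = p(k-1) + p(k-2) - p(k-5) - p(k-7) + p(k-12) + p(k-15) - ... (offsets j(3j∓1)/2, signs ++--, p(0)=1, p(<0)=0).
DP table for k = 0..68: p(0)=1, p(1)=1, p(2)=2, p(3)=3, p(4)=5, p(5)=7, p(6)=11, p(7)=15, p(8)=22, p(9)=30, p(10)=42, p(11)=56, p(12)=77, p(13)=101, p(14)=135, p(15)=176, p(16)=231, p(17)=297, p(18)=385, p(19)=490, p(20)=627, p(21)=792, p(22)=1002, p(23)=1255, p(24)=1575, p(25)=1958, p(26)=2436, p(27)=3010, p(28)=3718, p(29)=4565, p(30)=5604, p(31)=6842, p(32)=8349, p(33)=10143, p(34)=12310, p(35)=14883, p(36)=17977, p(37)=21637, p(38)=26015, p(39)=31185, p(40)=37338, p(41)=44583, p(42)=53174, p(43)=63261, p(44)=75175, p(45)=89134, p(46)=105558, p(47)=124754, p(48)=147273, p(49)=173525, p(50)=204226, p(51)=239943, p(52)=281589, p(53)=329931, p(54)=386155, p(55)=451276, p(56)=526823, p(57)=614154, p(58)=715220, p(59)=831820, p(60)=966467, p(61)=1121505, p(62)=1300156, p(63)=1505499, p(64)=1741630, p(65)=2012558, p(66)=2323520, p(67)=2679689, p(68)=3087735.
Final step: p(69) = p(68) + p(67) - p(64) - p(62) + p(57) + p(54) - p(47) - p(43) + p(34) + p(29) - p(18) - p(12)
= 3087735 + 2679689 - 1741630 - 1300156 + 614154 + 386155 - 124754 - 63261 + 12310 + 4565 - 385 - 77
= 3554345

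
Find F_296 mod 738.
3

Matrix identity: Q^n = [[F_(n+1), F_n], [F_n, F_(n-1)]] with Q = [[1,1],[1,0]].
n = 296 = 100101000₂. Square-and-multiply, entries mod 738:
Q^1 = [[1,1],[1,0]]
Q^2 = (Q^1)² = [[2,1],[1,1]]
Q^4 = (Q^2)² = [[5,3],[3,2]]
Q^9 = (Q^4)²·Q = [[55,34],[34,21]]
Q^18 = (Q^9)² = [[491,370],[370,121]]
Q^37 = (Q^18)²·Q = [[737,125],[125,612]]
Q^74 = (Q^37)² = [[128,361],[361,505]]
Q^148 = (Q^74)² = [[581,471],[471,110]]
Q^296 = (Q^148)² = [[736,3],[3,733]]
F_296 mod 738 = Q^296[0][1] = 3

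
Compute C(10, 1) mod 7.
3

Using Lucas' theorem:
Write n=10 and k=1 in base 7:
n in base 7: [1, 3]
k in base 7: [0, 1]
C(10,1) mod 7 = ∏ C(n_i, k_i) mod 7
Digit binomials (mod 7): C(1,0) = 1; C(3,1) = 3
Product: 1 × 3 = 3 ≡ 3 (mod 7)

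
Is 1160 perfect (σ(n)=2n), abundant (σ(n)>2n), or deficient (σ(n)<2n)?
abundant

Proper divisors of 1160: sum = 1 + 2 + 4 + 5 + 8 + 10 + 20 + 29 + 40 + 58 + 116 + 145 + 232 + 290 + 580 = 1540
Since 1540 > 1160, 1160 is abundant.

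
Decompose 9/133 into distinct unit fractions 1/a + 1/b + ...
1/15 + 1/998 + 1/1991010

Greedy algorithm:
9/133: ceiling(133/9) = 15, use 1/15
2/1995: ceiling(1995/2) = 998, use 1/998
1/1991010: ceiling(1991010/1) = 1991010, use 1/1991010
Result: 9/133 = 1/15 + 1/998 + 1/1991010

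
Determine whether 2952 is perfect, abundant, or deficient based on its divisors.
abundant

Proper divisors of 2952: sum = 1 + 2 + 3 + 4 + 6 + 8 + 9 + 12 + ... + 492 + 738 + 984 + 1476 (23 divisors) = 5238
Since 5238 > 2952, 2952 is abundant.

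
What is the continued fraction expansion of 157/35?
[4; 2, 17]

Euclidean algorithm steps:
157 = 4 × 35 + 17
35 = 2 × 17 + 1
17 = 17 × 1 + 0
Continued fraction: [4; 2, 17]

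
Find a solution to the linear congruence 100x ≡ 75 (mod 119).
x ≡ 90 (mod 119)

gcd(100, 119) = 1, which divides 75, so solutions exist.
Find 100^(-1) mod 119 by the extended Euclidean algorithm:
119 = 1 × 100 + 19  ⟹  19 = (1)·119 + (-1)·100
100 = 5 × 19 + 5  ⟹  5 = (-5)·119 + (6)·100
19 = 3 × 5 + 4  ⟹  4 = (16)·119 + (-19)·100
5 = 1 × 4 + 1  ⟹  1 = (-21)·119 + (25)·100
So (25)·100 ≡ 1 (mod 119), i.e. 100^(-1) ≡ 25 (mod 119).
x ≡ 25 × 75 = 1875 ≡ 90 (mod 119).
Check: 100 × 90 = 9000 ≡ 75 (mod 119).
Unique solution: x ≡ 90 (mod 119)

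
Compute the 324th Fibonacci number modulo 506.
454

Matrix identity: Q^n = [[F_(n+1), F_n], [F_n, F_(n-1)]] with Q = [[1,1],[1,0]].
n = 324 = 101000100₂. Square-and-multiply, entries mod 506:
Q^1 = [[1,1],[1,0]]
Q^2 = (Q^1)² = [[2,1],[1,1]]
Q^5 = (Q^2)²·Q = [[8,5],[5,3]]
Q^10 = (Q^5)² = [[89,55],[55,34]]
Q^20 = (Q^10)² = [[320,187],[187,133]]
Q^40 = (Q^20)² = [[243,209],[209,34]]
Q^81 = (Q^40)²·Q = [[221,12],[12,209]]
Q^162 = (Q^81)² = [[409,100],[100,309]]
Q^324 = (Q^162)² = [[181,454],[454,233]]
F_324 mod 506 = Q^324[0][1] = 454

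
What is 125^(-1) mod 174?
71

gcd(125, 174) = 1, so the inverse exists.
Extended Euclidean algorithm on (174, 125):
174 = 1 × 125 + 49  ⟹  49 = (1)·174 + (-1)·125
125 = 2 × 49 + 27  ⟹  27 = (-2)·174 + (3)·125
49 = 1 × 27 + 22  ⟹  22 = (3)·174 + (-4)·125
27 = 1 × 22 + 5  ⟹  5 = (-5)·174 + (7)·125
22 = 4 × 5 + 2  ⟹  2 = (23)·174 + (-32)·125
5 = 2 × 2 + 1  ⟹  1 = (-51)·174 + (71)·125
So (71)·125 ≡ 1 (mod 174), i.e. 125^(-1) ≡ 71 (mod 174).
Check: 125 × 71 = 8875 ≡ 1 (mod 174)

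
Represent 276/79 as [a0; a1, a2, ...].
[3; 2, 39]

Euclidean algorithm steps:
276 = 3 × 79 + 39
79 = 2 × 39 + 1
39 = 39 × 1 + 0
Continued fraction: [3; 2, 39]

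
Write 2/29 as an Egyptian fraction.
1/15 + 1/435

Greedy algorithm:
2/29: ceiling(29/2) = 15, use 1/15
1/435: ceiling(435/1) = 435, use 1/435
Result: 2/29 = 1/15 + 1/435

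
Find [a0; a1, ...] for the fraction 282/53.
[5; 3, 8, 2]

Euclidean algorithm steps:
282 = 5 × 53 + 17
53 = 3 × 17 + 2
17 = 8 × 2 + 1
2 = 2 × 1 + 0
Continued fraction: [5; 3, 8, 2]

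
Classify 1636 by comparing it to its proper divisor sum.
deficient

Proper divisors of 1636: sum = 1 + 2 + 4 + 409 + 818 = 1234
Since 1234 < 1636, 1636 is deficient.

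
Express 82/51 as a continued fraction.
[1; 1, 1, 1, 1, 4, 2]

Euclidean algorithm steps:
82 = 1 × 51 + 31
51 = 1 × 31 + 20
31 = 1 × 20 + 11
20 = 1 × 11 + 9
11 = 1 × 9 + 2
9 = 4 × 2 + 1
2 = 2 × 1 + 0
Continued fraction: [1; 1, 1, 1, 1, 4, 2]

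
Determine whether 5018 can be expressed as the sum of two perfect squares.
23² + 67² (a=23, b=67)

Factorization: 5018 = 2 × 13 × 193
By Fermat: n is sum of two squares iff every prime p ≡ 3 (mod 4) appears to even power.
All primes ≡ 3 (mod 4) appear to even power.
Search a = 0, 1, 2, … for 5018 - a² a perfect square: first hit at a = 23: 5018 - 529 = 4489 = 67².
5018 = 23² + 67² = 529 + 4489 ✓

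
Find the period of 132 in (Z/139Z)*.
138

139 is prime, so ord(132) divides φ(139) = 138.
Divisors of 138: 1, 2, 3, 6, 23, 46, 69, 138.
Repeated squaring: 132^1 ≡ 132, 132^2 ≡ 49, 132^4 ≡ 38, 132^8 ≡ 54, 132^16 ≡ 136, 132^32 ≡ 9, 132^64 ≡ 81, 132^128 ≡ 28 (mod 139).
Test 132^d mod 139 for each divisor d in increasing order:
132^1 ≡ 132
132^2 ≡ 49
132^3 = 132^2·132^1 ≡ 74
132^6 = 132^4·132^2 ≡ 55
132^23 = 132^16·132^4·132^2·132^1 ≡ 43
132^46 = 132^32·132^8·132^4·132^2 ≡ 42
132^69 = 132^64·132^4·132^1 ≡ 138
132^138 = 132^128·132^8·132^2 ≡ 1  ← first divisor giving 1
The order is 138.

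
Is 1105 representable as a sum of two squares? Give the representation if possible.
4² + 33² (a=4, b=33)

Factorization: 1105 = 5 × 13 × 17
By Fermat: n is sum of two squares iff every prime p ≡ 3 (mod 4) appears to even power.
All primes ≡ 3 (mod 4) appear to even power.
Search a = 0, 1, 2, … for 1105 - a² a perfect square: first hit at a = 4: 1105 - 16 = 1089 = 33².
1105 = 4² + 33² = 16 + 1089 ✓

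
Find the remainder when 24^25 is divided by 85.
44

Repeated squaring. Binary of 25 = 11001.
24^1 ≡ 24 (mod 85); 24^2 ≡ 66 (mod 85); 24^4 ≡ 21 (mod 85); 24^8 ≡ 16 (mod 85); 24^16 ≡ 1 (mod 85)
24^25 = 24^1 × 24^8 × 24^16 ≡ 44 (mod 85)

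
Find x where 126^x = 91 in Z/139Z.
60

Baby-step giant-step with step n = ⌈√139⌉ = 12.
Baby steps 126^j mod 139 (j:value) for j=0..11: 0:1, 1:126, 2:30, 3:27, 4:66, 5:115, 6:34, 7:114, 8:47, 9:84, 10:20, 11:18.
Giant-step multiplier: 126^(-12) ≡ 126^(138-12) = 126^126 ≡ 79 (mod 139).
Giant steps γ_i = 91·79^i mod 139: γ_0=91, γ_1=100, γ_2=116, γ_3=129, γ_4=44, γ_5=1 (in table at j=0).
x = i·n + j = 5·12 + 0 = 60.
Check: 126^60 ≡ 91 (mod 139).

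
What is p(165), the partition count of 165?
172389800255

p(n) counts ways to write n as a sum of positive integers (order ignored).
Euler's pentagonal recurrence: p(k) = p(k-1) + p(k-2) - p(k-5) - p(k-7) + p(k-12) + p(k-15) - ... (offsets j(3j∓1)/2, signs ++--, p(0)=1, p(<0)=0).
DP table for k = 0..164: p(0)=1, p(1)=1, p(2)=2, p(3)=3, p(4)=5, p(5)=7, p(6)=11, p(7)=15, p(8)=22, p(9)=30, p(10)=42, p(11)=56, p(12)=77, p(13)=101, p(14)=135, p(15)=176, p(16)=231, p(17)=297, p(18)=385, p(19)=490, p(20)=627, p(21)=792, p(22)=1002, p(23)=1255, p(24)=1575, p(25)=1958, p(26)=2436, p(27)=3010, p(28)=3718, p(29)=4565, p(30)=5604, p(31)=6842, p(32)=8349, p(33)=10143, p(34)=12310, p(35)=14883, p(36)=17977, p(37)=21637, p(38)=26015, p(39)=31185, p(40)=37338, p(41)=44583, p(42)=53174, p(43)=63261, p(44)=75175, p(45)=89134, p(46)=105558, p(47)=124754, p(48)=147273, p(49)=173525, p(50)=204226, p(51)=239943, p(52)=281589, p(53)=329931, p(54)=386155, p(55)=451276, p(56)=526823, p(57)=614154, p(58)=715220, p(59)=831820, p(60)=966467, p(61)=1121505, p(62)=1300156, p(63)=1505499, p(64)=1741630, p(65)=2012558, p(66)=2323520, p(67)=2679689, p(68)=3087735, p(69)=3554345, p(70)=4087968, p(71)=4697205, p(72)=5392783, p(73)=6185689, p(74)=7089500, p(75)=8118264, p(76)=9289091, p(77)=10619863, p(78)=12132164, p(79)=13848650, p(80)=15796476, p(81)=18004327, p(82)=20506255, p(83)=23338469, p(84)=26543660, p(85)=30167357, p(86)=34262962, p(87)=38887673, p(88)=44108109, p(89)=49995925, p(90)=56634173, p(91)=64112359, p(92)=72533807, p(93)=82010177, p(94)=92669720, p(95)=104651419, p(96)=118114304, p(97)=133230930, p(98)=150198136, p(99)=169229875, p(100)=190569292, p(101)=214481126, p(102)=241265379, p(103)=271248950, p(104)=304801365, p(105)=342325709, p(106)=384276336, p(107)=431149389, p(108)=483502844, p(109)=541946240, p(110)=607163746, p(111)=679903203, p(112)=761002156, p(113)=851376628, p(114)=952050665, p(115)=1064144451, p(116)=1188908248, p(117)=1327710076, p(118)=1482074143, p(119)=1653668665, p(120)=1844349560, p(121)=2056148051, p(122)=2291320912, p(123)=2552338241, p(124)=2841940500, p(125)=3163127352, p(126)=3519222692, p(127)=3913864295, p(128)=4351078600, p(129)=4835271870, p(130)=5371315400, p(131)=5964539504, p(132)=6620830889, p(133)=7346629512, p(134)=8149040695, p(135)=9035836076, p(136)=10015581680, p(137)=11097645016, p(138)=12292341831, p(139)=13610949895, p(140)=15065878135, p(141)=16670689208, p(142)=18440293320, p(143)=20390982757, p(144)=22540654445, p(145)=24908858009, p(146)=27517052599, p(147)=30388671978, p(148)=33549419497, p(149)=37027355200, p(150)=40853235313, p(151)=45060624582, p(152)=49686288421, p(153)=54770336324, p(154)=60356673280, p(155)=66493182097, p(156)=73232243759, p(157)=80630964769, p(158)=88751778802, p(159)=97662728555, p(160)=107438159466, p(161)=118159068427, p(162)=129913904637, p(163)=142798995930, p(164)=156919475295.
Final step: p(165) = p(164) + p(163) - p(160) - p(158) + p(153) + p(150) - p(143) - p(139) + p(130) + p(125) - p(114) - p(108) + p(95) + p(88) - p(73) - p(65) + p(48) + p(39) - p(20) - p(10)
= 156919475295 + 142798995930 - 107438159466 - 88751778802 + 54770336324 + 40853235313 - 20390982757 - 13610949895 + 5371315400 + 3163127352 - 952050665 - 483502844 + 104651419 + 44108109 - 6185689 - 2012558 + 147273 + 31185 - 627 - 42
= 172389800255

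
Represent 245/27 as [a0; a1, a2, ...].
[9; 13, 2]

Euclidean algorithm steps:
245 = 9 × 27 + 2
27 = 13 × 2 + 1
2 = 2 × 1 + 0
Continued fraction: [9; 13, 2]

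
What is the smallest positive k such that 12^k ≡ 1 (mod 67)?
66

67 is prime, so ord(12) divides φ(67) = 66.
Divisors of 66: 1, 2, 3, 6, 11, 22, 33, 66.
Repeated squaring: 12^1 ≡ 12, 12^2 ≡ 10, 12^4 ≡ 33, 12^8 ≡ 17, 12^16 ≡ 21, 12^32 ≡ 39, 12^64 ≡ 47 (mod 67).
Test 12^d mod 67 for each divisor d in increasing order:
12^1 ≡ 12
12^2 ≡ 10
12^3 = 12^2·12^1 ≡ 53
12^6 = 12^4·12^2 ≡ 62
12^11 = 12^8·12^2·12^1 ≡ 30
12^22 = 12^16·12^4·12^2 ≡ 29
12^33 = 12^32·12^1 ≡ 66
12^66 = 12^64·12^2 ≡ 1  ← first divisor giving 1
The order is 66.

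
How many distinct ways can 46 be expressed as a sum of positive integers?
105558

p(n) counts ways to write n as a sum of positive integers (order ignored).
Euler's pentagonal recurrence: p(k) = p(k-1) + p(k-2) - p(k-5) - p(k-7) + p(k-12) + p(k-15) - ... (offsets j(3j∓1)/2, signs ++--, p(0)=1, p(<0)=0).
DP table for k = 0..45: p(0)=1, p(1)=1, p(2)=2, p(3)=3, p(4)=5, p(5)=7, p(6)=11, p(7)=15, p(8)=22, p(9)=30, p(10)=42, p(11)=56, p(12)=77, p(13)=101, p(14)=135, p(15)=176, p(16)=231, p(17)=297, p(18)=385, p(19)=490, p(20)=627, p(21)=792, p(22)=1002, p(23)=1255, p(24)=1575, p(25)=1958, p(26)=2436, p(27)=3010, p(28)=3718, p(29)=4565, p(30)=5604, p(31)=6842, p(32)=8349, p(33)=10143, p(34)=12310, p(35)=14883, p(36)=17977, p(37)=21637, p(38)=26015, p(39)=31185, p(40)=37338, p(41)=44583, p(42)=53174, p(43)=63261, p(44)=75175, p(45)=89134.
Final step: p(46) = p(45) + p(44) - p(41) - p(39) + p(34) + p(31) - p(24) - p(20) + p(11) + p(6)
= 89134 + 75175 - 44583 - 31185 + 12310 + 6842 - 1575 - 627 + 56 + 11
= 105558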